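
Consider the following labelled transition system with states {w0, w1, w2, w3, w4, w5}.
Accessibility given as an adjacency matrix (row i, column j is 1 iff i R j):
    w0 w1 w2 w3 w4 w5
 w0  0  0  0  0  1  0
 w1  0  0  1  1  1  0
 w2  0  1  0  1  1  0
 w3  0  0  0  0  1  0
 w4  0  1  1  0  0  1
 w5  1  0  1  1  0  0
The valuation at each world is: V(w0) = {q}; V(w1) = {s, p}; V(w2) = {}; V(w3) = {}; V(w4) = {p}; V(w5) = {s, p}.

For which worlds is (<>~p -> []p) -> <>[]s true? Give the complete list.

Let φ = (<>~p -> []p) -> <>[]s. Evaluate φ at each world:
  w0 (successors {w4}): φ is false.
  w1 (successors {w2, w3, w4}): φ is true.
  w2 (successors {w1, w3, w4}): φ is true.
  w3 (successors {w4}): φ is false.
  w4 (successors {w1, w2, w5}): φ is true.
  w5 (successors {w0, w2, w3}): φ is true.
For instance, at w0:
  At w0: <>~p -> []p is true, <>[]s is false, so (<>~p -> []p) -> <>[]s is false.
    At w0: <>~p is false, []p is true, so <>~p -> []p is true.
      At w0: <>~p requires ~p at some successor in {w4}.
        At w4: ~p is false.
      So <>~p is false at w0.
      At w0: []p requires p at every successor {w4}.
        At w4: p is true.
      So []p is true at w0.
    At w0: <>[]s requires []s at some successor in {w4}.
      At w4: []s is false.
    So <>[]s is false at w0.
Satisfying worlds: {w1, w2, w4, w5}

w1, w2, w4, w5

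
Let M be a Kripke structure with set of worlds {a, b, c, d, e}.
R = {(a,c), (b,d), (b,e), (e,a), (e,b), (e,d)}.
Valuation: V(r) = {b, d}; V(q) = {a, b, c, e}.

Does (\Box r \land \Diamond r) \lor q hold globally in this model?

No

Recall that \Box ψ holds at a world iff ψ holds at every accessible world, and \Diamond ψ holds iff ψ holds at some accessible world.
Let φ = (\Box r \land \Diamond r) \lor q. Evaluate φ at each world:
  a (successors {c}): φ is true.
  b (successors {d, e}): φ is true.
  c (successors ∅): φ is true.
  d (successors ∅): φ is false.
  e (successors {a, b, d}): φ is true.
Detail at d (counterexample):
  At d: \Box r \land \Diamond r is false, q is false, so (\Box r \land \Diamond r) \lor q is false.
    At d: \Box r is true, \Diamond r is false, so \Box r \land \Diamond r is false.
      At d: no accessible worlds, so \Box r holds vacuously.
      At d: no accessible worlds, so \Diamond r is false.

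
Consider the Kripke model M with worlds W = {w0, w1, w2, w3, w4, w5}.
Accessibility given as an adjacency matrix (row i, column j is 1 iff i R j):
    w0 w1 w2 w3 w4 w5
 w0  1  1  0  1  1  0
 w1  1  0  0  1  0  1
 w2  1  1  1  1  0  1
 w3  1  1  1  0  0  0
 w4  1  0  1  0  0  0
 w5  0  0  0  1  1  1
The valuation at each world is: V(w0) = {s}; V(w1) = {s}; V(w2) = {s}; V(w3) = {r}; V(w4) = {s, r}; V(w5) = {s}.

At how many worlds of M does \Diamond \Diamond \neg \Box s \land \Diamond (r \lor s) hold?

Let φ = \Diamond \Diamond \neg \Box s \land \Diamond (r \lor s). Evaluate φ at each world:
  w0 (successors {w0, w1, w3, w4}): φ is true.
  w1 (successors {w0, w3, w5}): φ is true.
  w2 (successors {w0, w1, w2, w3, w5}): φ is true.
  w3 (successors {w0, w1, w2}): φ is true.
  w4 (successors {w0, w2}): φ is true.
  w5 (successors {w3, w4, w5}): φ is true.
For instance, at w1:
  At w1: \Diamond \Diamond \neg \Box s is true, \Diamond (r \lor s) is true, so \Diamond \Diamond \neg \Box s \land \Diamond (r \lor s) is true.
    At w1: \Diamond \Diamond \neg \Box s requires \Diamond \neg \Box s at some successor in {w0, w3, w5}.
      \Diamond \neg \Box s holds at w0, so \Diamond \Diamond \neg \Box s is true at w1.
    At w1: \Diamond (r \lor s) requires r \lor s at some successor in {w0, w3, w5}.
      r \lor s holds at w0, so \Diamond (r \lor s) is true at w1.
Satisfying worlds: {w0, w1, w2, w3, w4, w5}

6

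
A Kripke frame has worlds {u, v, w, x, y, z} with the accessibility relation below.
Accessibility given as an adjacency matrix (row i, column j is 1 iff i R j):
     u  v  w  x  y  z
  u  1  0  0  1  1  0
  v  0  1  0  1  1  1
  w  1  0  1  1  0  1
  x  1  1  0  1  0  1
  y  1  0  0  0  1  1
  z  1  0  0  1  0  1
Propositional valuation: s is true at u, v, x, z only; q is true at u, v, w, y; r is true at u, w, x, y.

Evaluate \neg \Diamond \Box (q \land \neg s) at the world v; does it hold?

At v: \Diamond \Box (q \land \neg s) is false, so \neg \Diamond \Box (q \land \neg s) is true.
  At v: \Diamond \Box (q \land \neg s) requires \Box (q \land \neg s) at some successor in {v, x, y, z}.
    At v: \Box (q \land \neg s) is false.
    At x: \Box (q \land \neg s) is false.
    At y: \Box (q \land \neg s) is false.
    At z: \Box (q \land \neg s) is false.
  So \Diamond \Box (q \land \neg s) is false at v.

Yes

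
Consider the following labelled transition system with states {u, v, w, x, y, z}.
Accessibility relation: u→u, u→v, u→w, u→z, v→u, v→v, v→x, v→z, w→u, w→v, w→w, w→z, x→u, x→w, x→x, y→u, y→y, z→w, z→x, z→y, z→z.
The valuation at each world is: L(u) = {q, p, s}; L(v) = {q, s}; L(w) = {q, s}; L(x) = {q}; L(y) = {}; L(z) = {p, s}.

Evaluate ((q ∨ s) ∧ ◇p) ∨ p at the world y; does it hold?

At y: (q ∨ s) ∧ ◇p is false, p is false, so ((q ∨ s) ∧ ◇p) ∨ p is false.
  At y: q ∨ s is false, ◇p is true, so (q ∨ s) ∧ ◇p is false.
    At y: ◇p requires p at some successor in {u, y}.
      p holds at u, so ◇p is true at y.

No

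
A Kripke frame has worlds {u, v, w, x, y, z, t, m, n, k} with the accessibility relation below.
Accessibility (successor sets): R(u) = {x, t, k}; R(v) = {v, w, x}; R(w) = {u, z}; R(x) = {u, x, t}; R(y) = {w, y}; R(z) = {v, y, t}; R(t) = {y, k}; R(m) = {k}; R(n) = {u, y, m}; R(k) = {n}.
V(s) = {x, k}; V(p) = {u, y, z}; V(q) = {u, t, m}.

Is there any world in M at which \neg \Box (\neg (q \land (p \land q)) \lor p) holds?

No

Recall that \Box ψ holds at a world iff ψ holds at every accessible world, and \Diamond ψ holds iff ψ holds at some accessible world.
Let φ = \neg \Box (\neg (q \land (p \land q)) \lor p). Evaluate φ at each world:
  u (successors {x, t, k}): φ is false.
  v (successors {v, w, x}): φ is false.
  w (successors {u, z}): φ is false.
  x (successors {u, x, t}): φ is false.
  y (successors {w, y}): φ is false.
  z (successors {v, y, t}): φ is false.
  t (successors {y, k}): φ is false.
  m (successors {k}): φ is false.
  n (successors {u, y, m}): φ is false.
  k (successors {n}): φ is false.
For instance, at z:
  At z: \Box (\neg (q \land (p \land q)) \lor p) is true, so \neg \Box (\neg (q \land (p \land q)) \lor p) is false.
    At z: \Box (\neg (q \land (p \land q)) \lor p) requires \neg (q \land (p \land q)) \lor p at every successor {v, y, t}.
      At v: \neg (q \land (p \land q)) \lor p is true.
      At y: \neg (q \land (p \land q)) \lor p is true.
      At t: \neg (q \land (p \land q)) \lor p is true.
    So \Box (\neg (q \land (p \land q)) \lor p) is true at z.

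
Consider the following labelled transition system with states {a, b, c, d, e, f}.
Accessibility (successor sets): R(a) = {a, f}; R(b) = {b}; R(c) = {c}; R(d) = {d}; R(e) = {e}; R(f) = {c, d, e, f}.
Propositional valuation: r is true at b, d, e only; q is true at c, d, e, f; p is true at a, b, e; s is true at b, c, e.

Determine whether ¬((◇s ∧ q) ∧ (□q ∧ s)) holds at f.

At f: (◇s ∧ q) ∧ (□q ∧ s) is false, so ¬((◇s ∧ q) ∧ (□q ∧ s)) is true.
  At f: ◇s ∧ q is true, □q ∧ s is false, so (◇s ∧ q) ∧ (□q ∧ s) is false.
    At f: ◇s is true, q is true, so ◇s ∧ q is true.
      At f: ◇s requires s at some successor in {c, d, e, f}.
        s holds at c, so ◇s is true at f.
    At f: □q is true, s is false, so □q ∧ s is false.
      At f: □q requires q at every successor {c, d, e, f}.
        At c: q is true.
        At d: q is true.
        At e: q is true.
        At f: q is true.
      So □q is true at f.

Yes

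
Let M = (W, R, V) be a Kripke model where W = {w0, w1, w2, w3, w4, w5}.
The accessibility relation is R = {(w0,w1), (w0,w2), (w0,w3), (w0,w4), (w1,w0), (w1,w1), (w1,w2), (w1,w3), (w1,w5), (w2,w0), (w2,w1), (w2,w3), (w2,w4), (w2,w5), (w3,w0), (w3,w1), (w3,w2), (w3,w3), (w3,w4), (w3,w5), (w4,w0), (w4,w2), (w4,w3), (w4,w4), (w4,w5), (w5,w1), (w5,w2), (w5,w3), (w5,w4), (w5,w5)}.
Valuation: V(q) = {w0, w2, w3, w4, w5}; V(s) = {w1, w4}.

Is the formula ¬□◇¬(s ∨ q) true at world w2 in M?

Recall that □ψ holds at a world iff ψ holds at every accessible world, and ◇ψ holds iff ψ holds at some accessible world.
At w2: □◇¬(s ∨ q) is false, so ¬□◇¬(s ∨ q) is true.
  At w2: □◇¬(s ∨ q) requires ◇¬(s ∨ q) at every successor {w0, w1, w3, w4, w5}.
    ◇¬(s ∨ q) fails at w0, so □◇¬(s ∨ q) is false at w2.
      At w0: ◇¬(s ∨ q) requires ¬(s ∨ q) at some successor in {w1, w2, w3, w4}.
        At w1: ¬(s ∨ q) is false.
        At w2: ¬(s ∨ q) is false.
        At w3: ¬(s ∨ q) is false.
        At w4: ¬(s ∨ q) is false.
      So ◇¬(s ∨ q) is false at w0.

Yes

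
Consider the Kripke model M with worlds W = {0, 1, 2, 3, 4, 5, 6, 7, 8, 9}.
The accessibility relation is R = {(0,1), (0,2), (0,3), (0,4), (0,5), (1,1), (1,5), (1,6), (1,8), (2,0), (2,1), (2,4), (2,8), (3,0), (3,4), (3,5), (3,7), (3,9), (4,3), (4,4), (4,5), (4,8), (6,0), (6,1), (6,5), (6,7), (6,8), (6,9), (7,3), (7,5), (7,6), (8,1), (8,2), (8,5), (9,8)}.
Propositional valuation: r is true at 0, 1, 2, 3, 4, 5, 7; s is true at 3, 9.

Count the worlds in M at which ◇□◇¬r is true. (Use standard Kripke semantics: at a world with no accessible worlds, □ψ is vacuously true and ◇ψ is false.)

7

Let φ = ◇□◇¬r. Evaluate φ at each world:
  0 (successors {1, 2, 3, 4, 5}): φ is true.
  1 (successors {1, 5, 6, 8}): φ is true.
  2 (successors {0, 1, 4, 8}): φ is false.
  3 (successors {0, 4, 5, 7, 9}): φ is true.
  4 (successors {3, 4, 5, 8}): φ is true.
  5 (successors ∅): φ is false.
  6 (successors {0, 1, 5, 7, 8, 9}): φ is true.
  7 (successors {3, 5, 6}): φ is true.
  8 (successors {1, 2, 5}): φ is true.
  9 (successors {8}): φ is false.
For instance, at 8:
  At 8: ◇□◇¬r requires □◇¬r at some successor in {1, 2, 5}.
    □◇¬r holds at 5, so ◇□◇¬r is true at 8.
      At 5: no accessible worlds, so □◇¬r holds vacuously.
Satisfying worlds: {0, 1, 3, 4, 6, 7, 8}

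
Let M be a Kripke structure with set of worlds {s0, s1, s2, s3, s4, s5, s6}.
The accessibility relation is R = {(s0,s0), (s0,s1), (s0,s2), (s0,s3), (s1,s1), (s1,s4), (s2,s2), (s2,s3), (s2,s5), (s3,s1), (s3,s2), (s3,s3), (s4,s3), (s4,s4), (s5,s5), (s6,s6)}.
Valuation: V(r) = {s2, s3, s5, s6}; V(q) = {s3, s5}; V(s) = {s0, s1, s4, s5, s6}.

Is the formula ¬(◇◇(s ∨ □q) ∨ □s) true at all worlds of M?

No

Recall that □ψ holds at a world iff ψ holds at every accessible world, and ◇ψ holds iff ψ holds at some accessible world.
Let φ = ¬(◇◇(s ∨ □q) ∨ □s). Evaluate φ at each world:
  s0 (successors {s0, s1, s2, s3}): φ is false.
  s1 (successors {s1, s4}): φ is false.
  s2 (successors {s2, s3, s5}): φ is false.
  s3 (successors {s1, s2, s3}): φ is false.
  s4 (successors {s3, s4}): φ is false.
  s5 (successors {s5}): φ is false.
  s6 (successors {s6}): φ is false.
Detail at s0 (counterexample):
  At s0: ◇◇(s ∨ □q) ∨ □s is true, so ¬(◇◇(s ∨ □q) ∨ □s) is false.
    At s0: ◇◇(s ∨ □q) is true, □s is false, so ◇◇(s ∨ □q) ∨ □s is true.
      At s0: ◇◇(s ∨ □q) requires ◇(s ∨ □q) at some successor in {s0, s1, s2, s3}.
        ◇(s ∨ □q) holds at s0, so ◇◇(s ∨ □q) is true at s0.
      At s0: □s requires s at every successor {s0, s1, s2, s3}.
        s fails at s2, so □s is false at s0.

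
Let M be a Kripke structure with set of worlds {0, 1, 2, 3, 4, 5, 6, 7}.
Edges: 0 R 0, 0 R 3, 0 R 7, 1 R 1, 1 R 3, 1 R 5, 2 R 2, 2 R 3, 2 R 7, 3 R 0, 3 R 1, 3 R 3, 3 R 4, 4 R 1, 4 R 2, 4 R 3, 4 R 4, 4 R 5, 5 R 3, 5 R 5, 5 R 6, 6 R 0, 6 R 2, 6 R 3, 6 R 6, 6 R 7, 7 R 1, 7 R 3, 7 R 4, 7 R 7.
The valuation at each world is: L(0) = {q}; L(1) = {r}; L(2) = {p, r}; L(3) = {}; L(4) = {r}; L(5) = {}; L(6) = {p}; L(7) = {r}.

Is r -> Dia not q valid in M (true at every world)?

Recall that Dia ψ holds at a world iff ψ holds at some accessible world.
Let φ = r -> Dia not q. Evaluate φ at each world:
  0 (successors {0, 3, 7}): φ is true.
  1 (successors {1, 3, 5}): φ is true.
  2 (successors {2, 3, 7}): φ is true.
  3 (successors {0, 1, 3, 4}): φ is true.
  4 (successors {1, 2, 3, 4, 5}): φ is true.
  5 (successors {3, 5, 6}): φ is true.
  6 (successors {0, 2, 3, 6, 7}): φ is true.
  7 (successors {1, 3, 4, 7}): φ is true.
For instance, at 1:
  At 1: r is true, Dia not q is true, so r -> Dia not q is true.
    At 1: Dia not q requires not q at some successor in {1, 3, 5}.
      not q holds at 1, so Dia not q is true at 1.

Yes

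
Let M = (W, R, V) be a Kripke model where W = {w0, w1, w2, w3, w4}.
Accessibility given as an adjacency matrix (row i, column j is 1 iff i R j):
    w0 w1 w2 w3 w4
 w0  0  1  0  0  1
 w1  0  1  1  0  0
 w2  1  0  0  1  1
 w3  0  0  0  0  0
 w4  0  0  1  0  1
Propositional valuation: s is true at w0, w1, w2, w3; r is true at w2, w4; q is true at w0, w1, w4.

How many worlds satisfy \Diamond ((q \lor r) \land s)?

Let φ = \Diamond ((q \lor r) \land s). Evaluate φ at each world:
  w0 (successors {w1, w4}): φ is true.
  w1 (successors {w1, w2}): φ is true.
  w2 (successors {w0, w3, w4}): φ is true.
  w3 (successors ∅): φ is false.
  w4 (successors {w2, w4}): φ is true.
For instance, at w1:
  At w1: \Diamond ((q \lor r) \land s) requires (q \lor r) \land s at some successor in {w1, w2}.
    (q \lor r) \land s holds at w1, so \Diamond ((q \lor r) \land s) is true at w1.
Satisfying worlds: {w0, w1, w2, w4}

4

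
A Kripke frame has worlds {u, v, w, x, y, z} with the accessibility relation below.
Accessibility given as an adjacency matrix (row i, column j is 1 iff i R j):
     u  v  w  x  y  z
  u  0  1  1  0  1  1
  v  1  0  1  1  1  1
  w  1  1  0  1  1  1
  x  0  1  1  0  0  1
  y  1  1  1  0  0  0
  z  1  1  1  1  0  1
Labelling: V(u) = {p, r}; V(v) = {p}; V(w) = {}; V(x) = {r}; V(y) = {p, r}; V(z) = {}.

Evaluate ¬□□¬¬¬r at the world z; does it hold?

Recall that □ψ holds at a world iff ψ holds at every accessible world, and ◇ψ holds iff ψ holds at some accessible world.
At z: □□¬¬¬r is false, so ¬□□¬¬¬r is true.
  At z: □□¬¬¬r requires □¬¬¬r at every successor {u, v, w, x, z}.
    □¬¬¬r fails at u, so □□¬¬¬r is false at z.
      At u: □¬¬¬r requires ¬¬¬r at every successor {v, w, y, z}.
        ¬¬¬r fails at y, so □¬¬¬r is false at u.

Yes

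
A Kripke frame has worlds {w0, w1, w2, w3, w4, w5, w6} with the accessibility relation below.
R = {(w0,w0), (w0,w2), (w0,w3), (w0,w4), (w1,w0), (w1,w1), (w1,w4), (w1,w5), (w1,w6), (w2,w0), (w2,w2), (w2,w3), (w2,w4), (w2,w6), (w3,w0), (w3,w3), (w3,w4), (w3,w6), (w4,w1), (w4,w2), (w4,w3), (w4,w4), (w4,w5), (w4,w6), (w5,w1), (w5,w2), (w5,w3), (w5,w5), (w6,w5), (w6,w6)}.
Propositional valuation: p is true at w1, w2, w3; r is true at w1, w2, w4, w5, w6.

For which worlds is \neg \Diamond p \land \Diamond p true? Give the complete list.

Let φ = \neg \Diamond p \land \Diamond p. Evaluate φ at each world:
  w0 (successors {w0, w2, w3, w4}): φ is false.
  w1 (successors {w0, w1, w4, w5, w6}): φ is false.
  w2 (successors {w0, w2, w3, w4, w6}): φ is false.
  w3 (successors {w0, w3, w4, w6}): φ is false.
  w4 (successors {w1, w2, w3, w4, w5, w6}): φ is false.
  w5 (successors {w1, w2, w3, w5}): φ is false.
  w6 (successors {w5, w6}): φ is false.
For instance, at w1:
  At w1: \neg \Diamond p is false, \Diamond p is true, so \neg \Diamond p \land \Diamond p is false.
    At w1: \Diamond p is true, so \neg \Diamond p is false.
      At w1: \Diamond p requires p at some successor in {w0, w1, w4, w5, w6}.
        p holds at w1, so \Diamond p is true at w1.
    At w1: \Diamond p requires p at some successor in {w0, w1, w4, w5, w6}.
      p holds at w1, so \Diamond p is true at w1.
Satisfying worlds: none.

none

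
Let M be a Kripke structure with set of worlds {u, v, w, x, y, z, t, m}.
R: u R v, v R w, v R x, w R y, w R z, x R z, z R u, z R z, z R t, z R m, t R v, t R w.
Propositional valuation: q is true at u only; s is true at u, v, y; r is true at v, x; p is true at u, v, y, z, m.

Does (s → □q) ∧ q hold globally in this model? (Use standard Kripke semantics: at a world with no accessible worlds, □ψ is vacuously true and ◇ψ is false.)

Recall that □ψ holds at a world iff ψ holds at every accessible world, and ◇ψ holds iff ψ holds at some accessible world.
Let φ = (s → □q) ∧ q. Evaluate φ at each world:
  u (successors {v}): φ is false.
  v (successors {w, x}): φ is false.
  w (successors {y, z}): φ is false.
  x (successors {z}): φ is false.
  y (successors ∅): φ is false.
  z (successors {u, z, t, m}): φ is false.
  t (successors {v, w}): φ is false.
  m (successors ∅): φ is false.
Detail at u (counterexample):
  At u: s → □q is false, q is true, so (s → □q) ∧ q is false.
    At u: s is true, □q is false, so s → □q is false.
      At u: □q requires q at every successor {v}.
        q fails at v, so □q is false at u.

No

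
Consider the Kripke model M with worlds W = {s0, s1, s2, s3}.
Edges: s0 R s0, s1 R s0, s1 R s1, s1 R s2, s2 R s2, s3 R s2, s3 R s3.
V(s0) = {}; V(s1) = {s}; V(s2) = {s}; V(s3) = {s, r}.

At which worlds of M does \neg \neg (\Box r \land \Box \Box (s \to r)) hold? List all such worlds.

none

Let φ = \neg \neg (\Box r \land \Box \Box (s \to r)). Evaluate φ at each world:
  s0 (successors {s0}): φ is false.
  s1 (successors {s0, s1, s2}): φ is false.
  s2 (successors {s2}): φ is false.
  s3 (successors {s2, s3}): φ is false.
For instance, at s2:
  At s2: \neg (\Box r \land \Box \Box (s \to r)) is true, so \neg \neg (\Box r \land \Box \Box (s \to r)) is false.
    At s2: \Box r \land \Box \Box (s \to r) is false, so \neg (\Box r \land \Box \Box (s \to r)) is true.
      At s2: \Box r is false, \Box \Box (s \to r) is false, so \Box r \land \Box \Box (s \to r) is false.
Satisfying worlds: none.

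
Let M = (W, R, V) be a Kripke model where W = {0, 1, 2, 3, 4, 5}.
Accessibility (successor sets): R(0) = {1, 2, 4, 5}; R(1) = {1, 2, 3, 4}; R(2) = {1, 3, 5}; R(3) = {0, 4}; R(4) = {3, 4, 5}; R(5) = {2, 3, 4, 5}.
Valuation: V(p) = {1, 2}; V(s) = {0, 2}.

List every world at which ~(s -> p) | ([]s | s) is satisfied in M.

Recall that []ψ holds at a world iff ψ holds at every accessible world, and <>ψ holds iff ψ holds at some accessible world.
Let φ = ~(s -> p) | ([]s | s). Evaluate φ at each world:
  0 (successors {1, 2, 4, 5}): φ is true.
  1 (successors {1, 2, 3, 4}): φ is false.
  2 (successors {1, 3, 5}): φ is true.
  3 (successors {0, 4}): φ is false.
  4 (successors {3, 4, 5}): φ is false.
  5 (successors {2, 3, 4, 5}): φ is false.
For instance, at 4:
  At 4: ~(s -> p) is false, []s | s is false, so ~(s -> p) | ([]s | s) is false.
    At 4: []s is false, s is false, so []s | s is false.
      At 4: []s requires s at every successor {3, 4, 5}.
        s fails at 3, so []s is false at 4.
Satisfying worlds: {0, 2}

0, 2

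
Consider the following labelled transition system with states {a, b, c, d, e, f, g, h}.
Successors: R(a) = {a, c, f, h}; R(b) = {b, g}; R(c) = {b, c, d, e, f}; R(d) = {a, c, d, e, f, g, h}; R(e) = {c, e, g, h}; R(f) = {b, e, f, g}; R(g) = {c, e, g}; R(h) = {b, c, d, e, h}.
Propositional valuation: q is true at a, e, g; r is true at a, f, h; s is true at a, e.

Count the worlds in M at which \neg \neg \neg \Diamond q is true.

Let φ = \neg \neg \neg \Diamond q. Evaluate φ at each world:
  a (successors {a, c, f, h}): φ is false.
  b (successors {b, g}): φ is false.
  c (successors {b, c, d, e, f}): φ is false.
  d (successors {a, c, d, e, f, g, h}): φ is false.
  e (successors {c, e, g, h}): φ is false.
  f (successors {b, e, f, g}): φ is false.
  g (successors {c, e, g}): φ is false.
  h (successors {b, c, d, e, h}): φ is false.
For instance, at g:
  At g: \neg \neg \Diamond q is true, so \neg \neg \neg \Diamond q is false.
    At g: \neg \Diamond q is false, so \neg \neg \Diamond q is true.
      At g: \Diamond q is true, so \neg \Diamond q is false.
Satisfying worlds: none.

0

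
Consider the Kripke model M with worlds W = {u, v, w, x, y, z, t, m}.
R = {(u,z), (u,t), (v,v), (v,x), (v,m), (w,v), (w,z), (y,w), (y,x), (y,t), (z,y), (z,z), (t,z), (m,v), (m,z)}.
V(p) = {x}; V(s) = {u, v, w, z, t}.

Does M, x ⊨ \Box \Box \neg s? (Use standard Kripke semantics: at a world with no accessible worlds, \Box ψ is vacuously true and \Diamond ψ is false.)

Recall that \Box ψ holds at a world iff ψ holds at every accessible world, and \Diamond ψ holds iff ψ holds at some accessible world.
At x: no accessible worlds, so \Box \Box \neg s holds vacuously.

Yes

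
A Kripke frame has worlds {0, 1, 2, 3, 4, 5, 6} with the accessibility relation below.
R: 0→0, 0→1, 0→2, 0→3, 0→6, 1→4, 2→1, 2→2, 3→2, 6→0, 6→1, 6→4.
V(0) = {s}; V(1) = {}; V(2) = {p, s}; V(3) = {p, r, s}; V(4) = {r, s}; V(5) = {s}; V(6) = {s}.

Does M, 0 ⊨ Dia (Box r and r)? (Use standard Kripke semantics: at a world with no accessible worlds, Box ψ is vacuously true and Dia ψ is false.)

No

Recall that Box ψ holds at a world iff ψ holds at every accessible world, and Dia ψ holds iff ψ holds at some accessible world.
At 0: Dia (Box r and r) requires Box r and r at some successor in {0, 1, 2, 3, 6}.
  At 0: Box r and r is false.
  At 1: Box r and r is false.
  At 2: Box r and r is false.
  At 3: Box r and r is false.
  At 6: Box r and r is false.
So Dia (Box r and r) is false at 0.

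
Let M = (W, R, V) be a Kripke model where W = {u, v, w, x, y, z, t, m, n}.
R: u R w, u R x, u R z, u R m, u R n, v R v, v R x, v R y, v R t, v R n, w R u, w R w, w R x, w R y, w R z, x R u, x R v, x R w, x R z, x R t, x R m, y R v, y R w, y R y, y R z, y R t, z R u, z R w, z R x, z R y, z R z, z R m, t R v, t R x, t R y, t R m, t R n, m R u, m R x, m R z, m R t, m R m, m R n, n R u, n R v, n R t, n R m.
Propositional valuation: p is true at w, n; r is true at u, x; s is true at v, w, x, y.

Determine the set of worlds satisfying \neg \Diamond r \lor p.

Let φ = \neg \Diamond r \lor p. Evaluate φ at each world:
  u (successors {w, x, z, m, n}): φ is false.
  v (successors {v, x, y, t, n}): φ is false.
  w (successors {u, w, x, y, z}): φ is true.
  x (successors {u, v, w, z, t, m}): φ is false.
  y (successors {v, w, y, z, t}): φ is true.
  z (successors {u, w, x, y, z, m}): φ is false.
  t (successors {v, x, y, m, n}): φ is false.
  m (successors {u, x, z, t, m, n}): φ is false.
  n (successors {u, v, t, m}): φ is true.
For instance, at x:
  At x: \neg \Diamond r is false, p is false, so \neg \Diamond r \lor p is false.
    At x: \Diamond r is true, so \neg \Diamond r is false.
      At x: \Diamond r requires r at some successor in {u, v, w, z, t, m}.
        r holds at u, so \Diamond r is true at x.
Satisfying worlds: {w, y, n}

w, y, n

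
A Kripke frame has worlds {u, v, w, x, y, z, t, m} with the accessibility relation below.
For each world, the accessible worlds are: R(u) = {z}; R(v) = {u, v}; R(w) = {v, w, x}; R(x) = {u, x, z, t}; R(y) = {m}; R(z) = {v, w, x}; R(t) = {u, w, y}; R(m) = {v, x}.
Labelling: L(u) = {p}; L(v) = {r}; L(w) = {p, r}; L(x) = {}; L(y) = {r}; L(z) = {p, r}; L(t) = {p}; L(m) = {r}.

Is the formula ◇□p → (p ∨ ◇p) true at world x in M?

Yes

Recall that □ψ holds at a world iff ψ holds at every accessible world, and ◇ψ holds iff ψ holds at some accessible world.
At x: ◇□p is true, p ∨ ◇p is true, so ◇□p → (p ∨ ◇p) is true.
  At x: ◇□p requires □p at some successor in {u, x, z, t}.
    □p holds at u, so ◇□p is true at x.
      At u: □p requires p at every successor {z}.
        At z: p is true.
      So □p is true at u.
  At x: p is false, ◇p is true, so p ∨ ◇p is true.
    At x: ◇p requires p at some successor in {u, x, z, t}.
      p holds at u, so ◇p is true at x.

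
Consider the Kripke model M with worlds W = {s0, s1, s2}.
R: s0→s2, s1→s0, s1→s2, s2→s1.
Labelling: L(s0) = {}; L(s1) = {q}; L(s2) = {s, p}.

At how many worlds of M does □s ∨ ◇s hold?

2

Let φ = □s ∨ ◇s. Evaluate φ at each world:
  s0 (successors {s2}): φ is true.
  s1 (successors {s0, s2}): φ is true.
  s2 (successors {s1}): φ is false.
For instance, at s2:
  At s2: □s is false, ◇s is false, so □s ∨ ◇s is false.
    At s2: □s requires s at every successor {s1}.
      s fails at s1, so □s is false at s2.
    At s2: ◇s requires s at some successor in {s1}.
      At s1: s is false.
    So ◇s is false at s2.
Satisfying worlds: {s0, s1}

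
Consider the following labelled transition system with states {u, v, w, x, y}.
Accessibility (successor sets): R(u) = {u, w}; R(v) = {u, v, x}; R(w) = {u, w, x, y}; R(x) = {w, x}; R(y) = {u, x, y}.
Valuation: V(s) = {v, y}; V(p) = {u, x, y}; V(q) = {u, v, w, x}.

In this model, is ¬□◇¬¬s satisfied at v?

At v: □◇¬¬s is false, so ¬□◇¬¬s is true.
  At v: □◇¬¬s requires ◇¬¬s at every successor {u, v, x}.
    ◇¬¬s fails at u, so □◇¬¬s is false at v.
      At u: ◇¬¬s requires ¬¬s at some successor in {u, w}.
        At u: ¬¬s is false.
        At w: ¬¬s is false.
      So ◇¬¬s is false at u.

Yes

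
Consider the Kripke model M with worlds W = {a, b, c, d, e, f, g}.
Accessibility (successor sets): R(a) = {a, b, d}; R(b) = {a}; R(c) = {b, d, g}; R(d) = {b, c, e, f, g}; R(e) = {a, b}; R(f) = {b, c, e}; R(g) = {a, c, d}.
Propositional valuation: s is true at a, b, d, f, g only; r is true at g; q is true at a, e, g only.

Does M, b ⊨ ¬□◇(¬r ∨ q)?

No

At b: □◇(¬r ∨ q) is true, so ¬□◇(¬r ∨ q) is false.
  At b: □◇(¬r ∨ q) requires ◇(¬r ∨ q) at every successor {a}.
      At a: ◇(¬r ∨ q) requires ¬r ∨ q at some successor in {a, b, d}.
        ¬r ∨ q holds at a, so ◇(¬r ∨ q) is true at a.
  So □◇(¬r ∨ q) is true at b.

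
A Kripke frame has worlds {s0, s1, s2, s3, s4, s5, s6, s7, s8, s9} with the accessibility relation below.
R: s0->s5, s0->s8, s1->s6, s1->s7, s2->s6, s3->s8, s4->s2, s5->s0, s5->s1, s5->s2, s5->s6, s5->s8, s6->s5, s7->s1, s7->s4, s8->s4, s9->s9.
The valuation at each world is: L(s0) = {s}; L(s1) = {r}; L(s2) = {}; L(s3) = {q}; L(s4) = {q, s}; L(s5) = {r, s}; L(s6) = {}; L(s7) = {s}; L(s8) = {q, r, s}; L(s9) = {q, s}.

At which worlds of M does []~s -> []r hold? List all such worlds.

Recall that []ψ holds at a world iff ψ holds at every accessible world, and <>ψ holds iff ψ holds at some accessible world.
Let φ = []~s -> []r. Evaluate φ at each world:
  s0 (successors {s5, s8}): φ is true.
  s1 (successors {s6, s7}): φ is true.
  s2 (successors {s6}): φ is false.
  s3 (successors {s8}): φ is true.
  s4 (successors {s2}): φ is false.
  s5 (successors {s0, s1, s2, s6, s8}): φ is true.
  s6 (successors {s5}): φ is true.
  s7 (successors {s1, s4}): φ is true.
  s8 (successors {s4}): φ is true.
  s9 (successors {s9}): φ is true.
For instance, at s0:
  At s0: []~s is false, []r is true, so []~s -> []r is true.
    At s0: []~s requires ~s at every successor {s5, s8}.
      ~s fails at s5, so []~s is false at s0.
    At s0: []r requires r at every successor {s5, s8}.
      At s5: r is true.
      At s8: r is true.
    So []r is true at s0.
Satisfying worlds: {s0, s1, s3, s5, s6, s7, s8, s9}

s0, s1, s3, s5, s6, s7, s8, s9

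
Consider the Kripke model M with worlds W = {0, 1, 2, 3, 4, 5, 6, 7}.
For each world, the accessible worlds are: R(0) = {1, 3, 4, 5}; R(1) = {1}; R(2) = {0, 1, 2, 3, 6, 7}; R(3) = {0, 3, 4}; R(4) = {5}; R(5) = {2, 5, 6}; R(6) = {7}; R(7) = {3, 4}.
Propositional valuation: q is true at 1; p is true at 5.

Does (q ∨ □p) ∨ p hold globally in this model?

Let φ = (q ∨ □p) ∨ p. Evaluate φ at each world:
  0 (successors {1, 3, 4, 5}): φ is false.
  1 (successors {1}): φ is true.
  2 (successors {0, 1, 2, 3, 6, 7}): φ is false.
  3 (successors {0, 3, 4}): φ is false.
  4 (successors {5}): φ is true.
  5 (successors {2, 5, 6}): φ is true.
  6 (successors {7}): φ is false.
  7 (successors {3, 4}): φ is false.
Detail at 0 (counterexample):
  At 0: q ∨ □p is false, p is false, so (q ∨ □p) ∨ p is false.
    At 0: q is false, □p is false, so q ∨ □p is false.
      At 0: □p requires p at every successor {1, 3, 4, 5}.
        p fails at 1, so □p is false at 0.

No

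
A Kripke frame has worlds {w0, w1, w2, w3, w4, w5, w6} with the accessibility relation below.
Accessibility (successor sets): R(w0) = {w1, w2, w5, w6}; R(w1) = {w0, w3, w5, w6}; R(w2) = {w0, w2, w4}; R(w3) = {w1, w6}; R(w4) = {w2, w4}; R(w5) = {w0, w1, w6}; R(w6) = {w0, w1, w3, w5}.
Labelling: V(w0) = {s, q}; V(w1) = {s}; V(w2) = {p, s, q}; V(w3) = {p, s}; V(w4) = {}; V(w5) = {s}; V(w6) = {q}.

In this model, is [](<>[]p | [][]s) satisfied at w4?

No

At w4: [](<>[]p | [][]s) requires <>[]p | [][]s at every successor {w2, w4}.
  <>[]p | [][]s fails at w2, so [](<>[]p | [][]s) is false at w4.
    At w2: <>[]p is false, [][]s is false, so <>[]p | [][]s is false.
      At w2: <>[]p requires []p at some successor in {w0, w2, w4}.
        At w0: []p is false.
        At w2: []p is false.
        At w4: []p is false.
      So <>[]p is false at w2.
      At w2: [][]s requires []s at every successor {w0, w2, w4}.
        []s fails at w0, so [][]s is false at w2.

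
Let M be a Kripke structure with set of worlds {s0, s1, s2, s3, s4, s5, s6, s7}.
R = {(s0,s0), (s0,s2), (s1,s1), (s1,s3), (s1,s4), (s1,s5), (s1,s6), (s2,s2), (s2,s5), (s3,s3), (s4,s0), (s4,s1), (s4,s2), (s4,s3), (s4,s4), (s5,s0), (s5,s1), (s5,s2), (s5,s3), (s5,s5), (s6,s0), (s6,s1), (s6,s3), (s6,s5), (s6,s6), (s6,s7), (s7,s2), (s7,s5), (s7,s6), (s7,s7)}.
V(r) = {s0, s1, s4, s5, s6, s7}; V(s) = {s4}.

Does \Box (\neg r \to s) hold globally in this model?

No

Let φ = \Box (\neg r \to s). Evaluate φ at each world:
  s0 (successors {s0, s2}): φ is false.
  s1 (successors {s1, s3, s4, s5, s6}): φ is false.
  s2 (successors {s2, s5}): φ is false.
  s3 (successors {s3}): φ is false.
  s4 (successors {s0, s1, s2, s3, s4}): φ is false.
  s5 (successors {s0, s1, s2, s3, s5}): φ is false.
  s6 (successors {s0, s1, s3, s5, s6, s7}): φ is false.
  s7 (successors {s2, s5, s6, s7}): φ is false.
Detail at s0 (counterexample):
  At s0: \Box (\neg r \to s) requires \neg r \to s at every successor {s0, s2}.
    \neg r \to s fails at s2, so \Box (\neg r \to s) is false at s0.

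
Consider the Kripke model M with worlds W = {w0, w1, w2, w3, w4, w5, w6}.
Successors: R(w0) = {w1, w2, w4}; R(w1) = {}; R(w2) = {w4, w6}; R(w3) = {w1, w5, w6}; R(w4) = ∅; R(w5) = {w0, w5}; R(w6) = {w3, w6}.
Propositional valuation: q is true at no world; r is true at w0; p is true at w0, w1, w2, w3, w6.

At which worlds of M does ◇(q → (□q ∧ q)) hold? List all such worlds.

w0, w2, w3, w5, w6

Let φ = ◇(q → (□q ∧ q)). Evaluate φ at each world:
  w0 (successors {w1, w2, w4}): φ is true.
  w1 (successors ∅): φ is false.
  w2 (successors {w4, w6}): φ is true.
  w3 (successors {w1, w5, w6}): φ is true.
  w4 (successors ∅): φ is false.
  w5 (successors {w0, w5}): φ is true.
  w6 (successors {w3, w6}): φ is true.
For instance, at w2:
  At w2: ◇(q → (□q ∧ q)) requires q → (□q ∧ q) at some successor in {w4, w6}.
    q → (□q ∧ q) holds at w4, so ◇(q → (□q ∧ q)) is true at w2.
      At w4: q is false, □q ∧ q is false, so q → (□q ∧ q) is true.
Satisfying worlds: {w0, w2, w3, w5, w6}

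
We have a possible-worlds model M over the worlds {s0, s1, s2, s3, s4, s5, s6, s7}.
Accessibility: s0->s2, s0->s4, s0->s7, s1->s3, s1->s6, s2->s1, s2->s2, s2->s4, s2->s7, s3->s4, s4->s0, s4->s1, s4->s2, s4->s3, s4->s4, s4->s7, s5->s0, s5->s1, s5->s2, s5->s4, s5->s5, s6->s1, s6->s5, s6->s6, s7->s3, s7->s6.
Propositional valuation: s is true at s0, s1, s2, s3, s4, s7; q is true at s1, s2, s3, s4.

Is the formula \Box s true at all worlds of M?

No

Let φ = \Box s. Evaluate φ at each world:
  s0 (successors {s2, s4, s7}): φ is true.
  s1 (successors {s3, s6}): φ is false.
  s2 (successors {s1, s2, s4, s7}): φ is true.
  s3 (successors {s4}): φ is true.
  s4 (successors {s0, s1, s2, s3, s4, s7}): φ is true.
  s5 (successors {s0, s1, s2, s4, s5}): φ is false.
  s6 (successors {s1, s5, s6}): φ is false.
  s7 (successors {s3, s6}): φ is false.
Detail at s1 (counterexample):
  At s1: \Box s requires s at every successor {s3, s6}.
    s fails at s6, so \Box s is false at s1.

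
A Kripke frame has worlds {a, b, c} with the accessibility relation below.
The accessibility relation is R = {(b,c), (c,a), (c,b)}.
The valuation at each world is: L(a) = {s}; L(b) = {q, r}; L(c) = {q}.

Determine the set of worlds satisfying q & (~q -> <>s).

Let φ = q & (~q -> <>s). Evaluate φ at each world:
  a (successors ∅): φ is false.
  b (successors {c}): φ is true.
  c (successors {a, b}): φ is true.
For instance, at c:
  At c: q is true, ~q -> <>s is true, so q & (~q -> <>s) is true.
    At c: ~q is false, <>s is true, so ~q -> <>s is true.
      At c: <>s requires s at some successor in {a, b}.
        s holds at a, so <>s is true at c.
Satisfying worlds: {b, c}

b, c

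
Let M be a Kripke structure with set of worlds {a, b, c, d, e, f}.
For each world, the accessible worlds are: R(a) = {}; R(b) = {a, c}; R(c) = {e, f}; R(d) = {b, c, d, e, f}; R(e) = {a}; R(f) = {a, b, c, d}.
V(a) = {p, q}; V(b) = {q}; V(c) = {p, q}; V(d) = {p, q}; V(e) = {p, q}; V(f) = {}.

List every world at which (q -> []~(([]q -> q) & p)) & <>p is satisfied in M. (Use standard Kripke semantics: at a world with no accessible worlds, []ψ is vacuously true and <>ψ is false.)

Let φ = (q -> []~(([]q -> q) & p)) & <>p. Evaluate φ at each world:
  a (successors ∅): φ is false.
  b (successors {a, c}): φ is false.
  c (successors {e, f}): φ is false.
  d (successors {b, c, d, e, f}): φ is false.
  e (successors {a}): φ is false.
  f (successors {a, b, c, d}): φ is true.
For instance, at d:
  At d: q -> []~(([]q -> q) & p) is false, <>p is true, so (q -> []~(([]q -> q) & p)) & <>p is false.
    At d: q is true, []~(([]q -> q) & p) is false, so q -> []~(([]q -> q) & p) is false.
      At d: []~(([]q -> q) & p) requires ~(([]q -> q) & p) at every successor {b, c, d, e, f}.
        ~(([]q -> q) & p) fails at c, so []~(([]q -> q) & p) is false at d.
    At d: <>p requires p at some successor in {b, c, d, e, f}.
      p holds at c, so <>p is true at d.
Satisfying worlds: {f}

f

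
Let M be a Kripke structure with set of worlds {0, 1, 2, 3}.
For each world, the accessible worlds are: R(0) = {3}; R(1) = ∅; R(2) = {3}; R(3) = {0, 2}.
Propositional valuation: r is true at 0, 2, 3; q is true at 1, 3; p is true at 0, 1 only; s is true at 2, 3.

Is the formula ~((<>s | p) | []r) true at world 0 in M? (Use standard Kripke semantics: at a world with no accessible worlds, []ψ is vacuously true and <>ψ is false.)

No

At 0: (<>s | p) | []r is true, so ~((<>s | p) | []r) is false.
  At 0: <>s | p is true, []r is true, so (<>s | p) | []r is true.
    At 0: <>s is true, p is true, so <>s | p is true.
      At 0: <>s requires s at some successor in {3}.
        s holds at 3, so <>s is true at 0.
    At 0: []r requires r at every successor {3}.
      At 3: r is true.
    So []r is true at 0.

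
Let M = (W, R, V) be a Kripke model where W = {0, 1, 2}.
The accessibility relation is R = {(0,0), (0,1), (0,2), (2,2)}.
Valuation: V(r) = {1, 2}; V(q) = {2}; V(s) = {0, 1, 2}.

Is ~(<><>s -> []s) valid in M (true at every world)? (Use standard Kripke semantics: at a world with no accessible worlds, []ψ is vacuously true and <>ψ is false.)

No

Let φ = ~(<><>s -> []s). Evaluate φ at each world:
  0 (successors {0, 1, 2}): φ is false.
  1 (successors ∅): φ is false.
  2 (successors {2}): φ is false.
Detail at 0 (counterexample):
  At 0: <><>s -> []s is true, so ~(<><>s -> []s) is false.
    At 0: <><>s is true, []s is true, so <><>s -> []s is true.
      At 0: <><>s requires <>s at some successor in {0, 1, 2}.
        <>s holds at 0, so <><>s is true at 0.
      At 0: []s requires s at every successor {0, 1, 2}.
        At 0: s is true.
        At 1: s is true.
        At 2: s is true.
      So []s is true at 0.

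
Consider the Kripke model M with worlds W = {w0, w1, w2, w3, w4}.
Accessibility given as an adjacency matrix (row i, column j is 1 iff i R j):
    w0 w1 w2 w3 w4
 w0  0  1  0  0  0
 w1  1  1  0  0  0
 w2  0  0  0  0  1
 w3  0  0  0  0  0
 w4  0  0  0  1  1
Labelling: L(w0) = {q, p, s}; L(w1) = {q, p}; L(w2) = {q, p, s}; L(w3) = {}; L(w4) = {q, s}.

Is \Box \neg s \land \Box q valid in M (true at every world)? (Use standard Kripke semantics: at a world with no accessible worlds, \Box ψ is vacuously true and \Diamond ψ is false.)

Let φ = \Box \neg s \land \Box q. Evaluate φ at each world:
  w0 (successors {w1}): φ is true.
  w1 (successors {w0, w1}): φ is false.
  w2 (successors {w4}): φ is false.
  w3 (successors ∅): φ is true.
  w4 (successors {w3, w4}): φ is false.
Detail at w1 (counterexample):
  At w1: \Box \neg s is false, \Box q is true, so \Box \neg s \land \Box q is false.
    At w1: \Box \neg s requires \neg s at every successor {w0, w1}.
      \neg s fails at w0, so \Box \neg s is false at w1.
    At w1: \Box q requires q at every successor {w0, w1}.
      At w0: q is true.
      At w1: q is true.
    So \Box q is true at w1.

No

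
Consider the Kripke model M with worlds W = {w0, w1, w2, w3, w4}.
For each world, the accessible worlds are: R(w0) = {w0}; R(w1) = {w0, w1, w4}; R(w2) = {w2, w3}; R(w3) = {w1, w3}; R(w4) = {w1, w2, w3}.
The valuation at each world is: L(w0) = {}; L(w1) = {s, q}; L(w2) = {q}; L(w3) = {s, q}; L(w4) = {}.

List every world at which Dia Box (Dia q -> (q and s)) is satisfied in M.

w0, w1, w2, w3, w4

Recall that Box ψ holds at a world iff ψ holds at every accessible world, and Dia ψ holds iff ψ holds at some accessible world.
Let φ = Dia Box (Dia q -> (q and s)). Evaluate φ at each world:
  w0 (successors {w0}): φ is true.
  w1 (successors {w0, w1, w4}): φ is true.
  w2 (successors {w2, w3}): φ is true.
  w3 (successors {w1, w3}): φ is true.
  w4 (successors {w1, w2, w3}): φ is true.
For instance, at w0:
  At w0: Dia Box (Dia q -> (q and s)) requires Box (Dia q -> (q and s)) at some successor in {w0}.
    Box (Dia q -> (q and s)) holds at w0, so Dia Box (Dia q -> (q and s)) is true at w0.
      At w0: Box (Dia q -> (q and s)) requires Dia q -> (q and s) at every successor {w0}.
        At w0: Dia q -> (q and s) is true.
      So Box (Dia q -> (q and s)) is true at w0.
Satisfying worlds: {w0, w1, w2, w3, w4}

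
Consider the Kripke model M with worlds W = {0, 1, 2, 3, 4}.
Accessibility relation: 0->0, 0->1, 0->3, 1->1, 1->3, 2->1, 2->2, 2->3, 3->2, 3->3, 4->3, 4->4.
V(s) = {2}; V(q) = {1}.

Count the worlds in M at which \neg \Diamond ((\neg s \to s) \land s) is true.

3

Let φ = \neg \Diamond ((\neg s \to s) \land s). Evaluate φ at each world:
  0 (successors {0, 1, 3}): φ is true.
  1 (successors {1, 3}): φ is true.
  2 (successors {1, 2, 3}): φ is false.
  3 (successors {2, 3}): φ is false.
  4 (successors {3, 4}): φ is true.
For instance, at 2:
  At 2: \Diamond ((\neg s \to s) \land s) is true, so \neg \Diamond ((\neg s \to s) \land s) is false.
    At 2: \Diamond ((\neg s \to s) \land s) requires (\neg s \to s) \land s at some successor in {1, 2, 3}.
      (\neg s \to s) \land s holds at 2, so \Diamond ((\neg s \to s) \land s) is true at 2.
Satisfying worlds: {0, 1, 4}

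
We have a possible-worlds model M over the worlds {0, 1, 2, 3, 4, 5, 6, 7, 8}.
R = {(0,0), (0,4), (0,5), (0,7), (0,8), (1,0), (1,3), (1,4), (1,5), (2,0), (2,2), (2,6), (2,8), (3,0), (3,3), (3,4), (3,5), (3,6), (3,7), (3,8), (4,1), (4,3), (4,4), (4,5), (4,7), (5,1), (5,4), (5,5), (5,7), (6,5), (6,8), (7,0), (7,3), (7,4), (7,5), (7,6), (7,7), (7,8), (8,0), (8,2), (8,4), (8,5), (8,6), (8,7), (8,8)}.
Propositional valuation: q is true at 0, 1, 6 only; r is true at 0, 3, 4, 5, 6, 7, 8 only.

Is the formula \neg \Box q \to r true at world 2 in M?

At 2: \neg \Box q is true, r is false, so \neg \Box q \to r is false.
  At 2: \Box q is false, so \neg \Box q is true.
    At 2: \Box q requires q at every successor {0, 2, 6, 8}.
      q fails at 2, so \Box q is false at 2.

No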